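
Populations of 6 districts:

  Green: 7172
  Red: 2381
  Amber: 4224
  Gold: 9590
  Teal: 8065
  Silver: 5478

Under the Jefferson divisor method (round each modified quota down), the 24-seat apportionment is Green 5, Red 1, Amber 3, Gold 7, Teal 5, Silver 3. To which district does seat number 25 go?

Priority for the next seat is population ÷ (current seats + 1).
Priorities: Green 1195.333, Red 1190.500, Amber 1056.000, Gold 1198.750, Teal 1344.167, Silver 1369.500.
Highest priority: Silver.

Silver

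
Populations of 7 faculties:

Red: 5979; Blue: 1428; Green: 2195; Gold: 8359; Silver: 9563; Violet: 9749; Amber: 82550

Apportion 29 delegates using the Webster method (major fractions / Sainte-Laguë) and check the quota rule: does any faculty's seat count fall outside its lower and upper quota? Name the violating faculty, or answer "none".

Amber

Standard quotas: Red 1.447, Blue 0.346, Green 0.531, Gold 2.023, Silver 2.314, Violet 2.359, Amber 19.979.
Webster allocation: Red 1, Blue 0, Green 1, Gold 2, Silver 2, Violet 2, Amber 21.
Amber has quota 19.979 (lower 19, upper 20) but receives 21 — outside the quota interval.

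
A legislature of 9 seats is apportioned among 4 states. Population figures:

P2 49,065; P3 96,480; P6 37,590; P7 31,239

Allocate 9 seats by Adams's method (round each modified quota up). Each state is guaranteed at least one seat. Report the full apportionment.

P2 2, P3 4, P6 2, P7 1

Standard divisor 214374/9 ≈ 23819.333; standard quotas: P2 2.060, P3 4.050, P6 1.578, P7 1.311.
Rounding up gives 3, 5, 2, 2 = 12 seats, so the divisor must be adjusted.
With modified divisor 31883.7: modified quotas P2 1.539, P3 3.026, P6 1.179, P7 0.980.
Rounding up: P2 2, P3 4, P6 2, P7 1 (total 9).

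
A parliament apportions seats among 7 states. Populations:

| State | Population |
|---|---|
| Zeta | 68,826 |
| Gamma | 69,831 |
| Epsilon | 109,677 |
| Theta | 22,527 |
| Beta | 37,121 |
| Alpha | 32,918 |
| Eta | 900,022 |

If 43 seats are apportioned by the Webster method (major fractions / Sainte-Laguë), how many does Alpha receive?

1

Standard divisor 1240922/43 ≈ 28858.651; standard quotas: Zeta 2.385, Gamma 2.420, Epsilon 3.800, Theta 0.781, Beta 1.286, Alpha 1.141, Eta 31.187.
Rounding to the nearest integer gives 2, 2, 4, 1, 1, 1, 31 = 42 seats, so the divisor must be adjusted.
With modified divisor 28300: modified quotas Zeta 2.432, Gamma 2.468, Epsilon 3.876, Theta 0.796, Beta 1.312, Alpha 1.163, Eta 31.803.
Rounding to the nearest integer: Zeta 2, Gamma 2, Epsilon 4, Theta 1, Beta 1, Alpha 1, Eta 32 (total 43).
Alpha receives 1.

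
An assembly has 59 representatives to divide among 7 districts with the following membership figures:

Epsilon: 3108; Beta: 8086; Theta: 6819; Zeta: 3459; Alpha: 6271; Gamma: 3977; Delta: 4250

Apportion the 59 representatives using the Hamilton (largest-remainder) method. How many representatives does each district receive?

Standard divisor: 35970 ÷ 59 ≈ 609.661.
Standard quotas: Epsilon 5.0979, Beta 13.2631, Theta 11.1849, Zeta 5.6736, Alpha 10.2860, Gamma 6.5233, Delta 6.9711.
Lower quotas: Epsilon 5, Beta 13, Theta 11, Zeta 5, Alpha 10, Gamma 6, Delta 6 (sum 56, leaving 3 seats).
Remainders in descending order: Delta 0.9711, Zeta 0.6736, Gamma 0.5233, Alpha 0.2860, Beta 0.2631, Theta 0.1849, Epsilon 0.0979.
The surplus seats go to Delta, Zeta, Gamma.

Epsilon: 5; Beta: 13; Theta: 11; Zeta: 6; Alpha: 10; Gamma: 7; Delta: 7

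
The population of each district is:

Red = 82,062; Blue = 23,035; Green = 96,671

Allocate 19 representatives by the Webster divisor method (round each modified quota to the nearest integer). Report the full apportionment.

Red: 8, Blue: 2, Green: 9

Standard divisor 201768/19 ≈ 10619.368; standard quotas: Red 7.728, Blue 2.169, Green 9.103.
Rounding to the nearest integer gives Red 8, Blue 2, Green 9 — total 19, matching the house size, so no adjustment is needed.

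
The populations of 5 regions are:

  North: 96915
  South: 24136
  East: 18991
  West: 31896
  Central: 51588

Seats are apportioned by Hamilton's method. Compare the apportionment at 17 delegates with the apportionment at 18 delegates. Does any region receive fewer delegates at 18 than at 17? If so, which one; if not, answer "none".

East

At 17 seats: North 7, South 2, East 2, West 2, Central 4.
At 18 seats: North 8, South 2, East 1, West 3, Central 4.
East drops from 2 to 1.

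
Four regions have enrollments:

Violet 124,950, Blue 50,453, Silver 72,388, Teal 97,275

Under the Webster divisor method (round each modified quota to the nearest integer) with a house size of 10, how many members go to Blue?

1

Standard divisor 345066/10 ≈ 34506.6; standard quotas: Violet 3.621, Blue 1.462, Silver 2.098, Teal 2.819.
Rounding to the nearest integer gives Violet 4, Blue 1, Silver 2, Teal 3 — total 10, matching the house size, so no adjustment is needed.
Blue receives 1.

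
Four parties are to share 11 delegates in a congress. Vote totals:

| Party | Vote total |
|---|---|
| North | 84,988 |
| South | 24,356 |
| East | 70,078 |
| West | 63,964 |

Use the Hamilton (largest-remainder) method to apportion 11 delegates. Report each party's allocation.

North 4, South 1, East 3, West 3

The standard divisor is 243386/11 = 22126.
Standard quotas: North 3.8411, South 1.1008, East 3.1672, West 2.8909.
Lower quotas: North 3, South 1, East 3, West 2 (sum 9, leaving 2 seats).
Remainders in descending order: West 0.8909, North 0.8411, East 0.1672, South 0.1008.
The surplus seats go to West, North.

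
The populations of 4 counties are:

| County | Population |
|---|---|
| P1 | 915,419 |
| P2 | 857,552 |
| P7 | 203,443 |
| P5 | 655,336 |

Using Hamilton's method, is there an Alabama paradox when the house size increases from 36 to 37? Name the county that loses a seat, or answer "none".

At 36 seats: P1 12, P2 12, P7 3, P5 9.
At 37 seats: P1 13, P2 12, P7 3, P5 9.
No county's allocation decreased.

none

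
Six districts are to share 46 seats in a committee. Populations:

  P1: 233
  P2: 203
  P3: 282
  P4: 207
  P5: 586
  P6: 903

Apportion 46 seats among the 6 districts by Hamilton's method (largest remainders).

P1=5, P2=4, P3=5, P4=4, P5=11, P6=17

Total 2414; standard divisor 2414/46 ≈ 52.478.
Standard quotas: P1 4.440, P2 3.868, P3 5.374, P4 3.944, P5 11.167, P6 17.207.
Lower quotas: P1 4, P2 3, P3 5, P4 3, P5 11, P6 17 (sum 43, leaving 3 seats).
Remainders in descending order: P4 0.944, P2 0.868, P1 0.440, P3 0.374, P6 0.207, P5 0.167.
The surplus seats go to P4, P2, P1.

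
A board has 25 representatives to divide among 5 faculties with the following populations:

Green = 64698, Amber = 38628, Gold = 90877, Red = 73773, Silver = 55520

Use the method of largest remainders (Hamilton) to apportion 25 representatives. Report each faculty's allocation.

Total 323496; standard divisor 323496/25 ≈ 12939.84.
Standard quotas: Green 4.9999, Amber 2.9852, Gold 7.0230, Red 5.7012, Silver 4.2906.
Lower quotas: Green 4, Amber 2, Gold 7, Red 5, Silver 4 (sum 22, leaving 3 seats).
Remainders in descending order: Green 0.9999, Amber 0.9852, Red 0.7012, Silver 0.2906, Gold 0.0230.
The surplus seats go to Green, Amber, Red.

Green 5; Amber 3; Gold 7; Red 6; Silver 4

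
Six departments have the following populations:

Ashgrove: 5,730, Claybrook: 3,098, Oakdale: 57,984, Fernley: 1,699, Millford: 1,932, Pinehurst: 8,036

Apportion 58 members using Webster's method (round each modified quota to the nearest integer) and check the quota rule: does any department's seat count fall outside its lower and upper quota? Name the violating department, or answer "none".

Oakdale

Standard quotas: Ashgrove 4.235, Claybrook 2.290, Oakdale 42.853, Fernley 1.256, Millford 1.428, Pinehurst 5.939.
Webster allocation: Ashgrove 4, Claybrook 2, Oakdale 44, Fernley 1, Millford 1, Pinehurst 6.
Oakdale has quota 42.853 (lower 42, upper 43) but receives 44 — outside the quota interval.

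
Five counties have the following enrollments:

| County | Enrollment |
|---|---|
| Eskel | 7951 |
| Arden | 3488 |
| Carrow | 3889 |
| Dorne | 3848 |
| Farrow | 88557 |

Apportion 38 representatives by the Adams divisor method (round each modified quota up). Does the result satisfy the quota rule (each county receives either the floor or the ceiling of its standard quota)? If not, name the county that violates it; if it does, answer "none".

Standard quotas: Eskel 2.805, Arden 1.230, Carrow 1.372, Dorne 1.357, Farrow 31.236.
Adams allocation: Eskel 3, Arden 2, Carrow 2, Dorne 2, Farrow 29.
Farrow has quota 31.236 (lower 31, upper 32) but receives 29 — outside the quota interval.

Farrow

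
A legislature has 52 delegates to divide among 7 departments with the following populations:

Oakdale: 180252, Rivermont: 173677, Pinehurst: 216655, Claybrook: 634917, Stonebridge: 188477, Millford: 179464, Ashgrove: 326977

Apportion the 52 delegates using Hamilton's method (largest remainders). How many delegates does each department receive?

Total 1900419; standard divisor 1900419/52 ≈ 36546.519.
Standard quotas: Oakdale 4.9321, Rivermont 4.7522, Pinehurst 5.9282, Claybrook 17.3728, Stonebridge 5.1572, Millford 4.9106, Ashgrove 8.9469.
Lower quotas: Oakdale 4, Rivermont 4, Pinehurst 5, Claybrook 17, Stonebridge 5, Millford 4, Ashgrove 8 (sum 47, leaving 5 seats).
Remainders in descending order: Ashgrove 0.9469, Oakdale 0.9321, Pinehurst 0.9282, Millford 0.9106, Rivermont 0.7522, Claybrook 0.3728, Stonebridge 0.1572.
The surplus seats go to Ashgrove, Oakdale, Pinehurst, Millford, Rivermont.

Oakdale=5; Rivermont=5; Pinehurst=6; Claybrook=17; Stonebridge=5; Millford=5; Ashgrove=9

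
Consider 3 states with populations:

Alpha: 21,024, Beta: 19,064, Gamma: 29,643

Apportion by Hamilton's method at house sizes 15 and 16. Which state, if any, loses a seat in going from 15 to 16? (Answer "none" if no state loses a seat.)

At 15 seats: Alpha 5, Beta 4, Gamma 6.
At 16 seats: Alpha 5, Beta 4, Gamma 7.
No state's allocation decreased.

none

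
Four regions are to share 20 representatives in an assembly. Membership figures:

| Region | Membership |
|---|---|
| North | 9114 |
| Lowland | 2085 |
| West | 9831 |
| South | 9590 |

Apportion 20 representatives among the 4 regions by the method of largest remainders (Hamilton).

North 6; Lowland 1; West 7; South 6

Standard divisor: 30620 ÷ 20 = 1531.
Standard quotas: North 5.9530, Lowland 1.3619, West 6.4213, South 6.2639.
Lower quotas: North 5, Lowland 1, West 6, South 6 (sum 18, leaving 2 seats).
Remainders in descending order: North 0.9530, West 0.4213, Lowland 0.3619, South 0.2639.
Largest remainders: North, West receive the extra seats.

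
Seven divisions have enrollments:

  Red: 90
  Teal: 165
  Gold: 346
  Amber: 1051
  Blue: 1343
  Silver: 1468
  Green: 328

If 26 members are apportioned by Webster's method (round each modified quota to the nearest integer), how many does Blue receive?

7

Standard divisor 4791/26 ≈ 184.269; standard quotas: Red 0.488, Teal 0.895, Gold 1.878, Amber 5.704, Blue 7.288, Silver 7.967, Green 1.780.
Rounding to the nearest integer gives Red 0, Teal 1, Gold 2, Amber 6, Blue 7, Silver 8, Green 2 — total 26, matching the house size, so no adjustment is needed.
Blue receives 7.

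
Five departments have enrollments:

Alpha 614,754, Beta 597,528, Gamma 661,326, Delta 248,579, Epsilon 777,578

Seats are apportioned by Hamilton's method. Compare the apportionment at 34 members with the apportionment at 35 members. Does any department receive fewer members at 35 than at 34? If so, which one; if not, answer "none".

At 34 seats: Alpha 7, Beta 7, Gamma 8, Delta 3, Epsilon 9.
At 35 seats: Alpha 8, Beta 7, Gamma 8, Delta 3, Epsilon 9.
No department's allocation decreased.

none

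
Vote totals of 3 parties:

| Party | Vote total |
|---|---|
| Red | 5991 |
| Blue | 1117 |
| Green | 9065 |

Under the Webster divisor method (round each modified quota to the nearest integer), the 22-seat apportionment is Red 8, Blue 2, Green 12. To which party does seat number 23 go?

Green

Priority for the next seat is population ÷ (current seats + 0.5).
Priorities: Red 704.824, Blue 446.800, Green 725.200.
Highest priority: Green.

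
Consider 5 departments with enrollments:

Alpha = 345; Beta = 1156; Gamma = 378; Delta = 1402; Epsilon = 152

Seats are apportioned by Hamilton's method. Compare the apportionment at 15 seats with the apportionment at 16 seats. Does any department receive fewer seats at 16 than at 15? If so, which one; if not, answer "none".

At 15 seats: Alpha 1, Beta 5, Gamma 2, Delta 6, Epsilon 1.
At 16 seats: Alpha 2, Beta 5, Gamma 2, Delta 6, Epsilon 1.
No department's allocation decreased.

none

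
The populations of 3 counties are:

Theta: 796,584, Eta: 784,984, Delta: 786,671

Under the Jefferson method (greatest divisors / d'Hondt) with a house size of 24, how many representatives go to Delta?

8

Standard divisor 2368239/24 ≈ 98676.625; standard quotas: Theta 8.073, Eta 7.955, Delta 7.972.
Rounding down gives 8, 7, 7 = 22 seats, so the divisor must be adjusted.
With modified divisor 93300: modified quotas Theta 8.538, Eta 8.414, Delta 8.432.
Rounding down: Theta 8, Eta 8, Delta 8 (total 24).
Delta receives 8.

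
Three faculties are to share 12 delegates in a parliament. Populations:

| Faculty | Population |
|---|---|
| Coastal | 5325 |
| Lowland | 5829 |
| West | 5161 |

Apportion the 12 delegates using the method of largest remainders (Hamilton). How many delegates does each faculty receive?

Coastal 4, Lowland 4, West 4

Standard divisor: 16315 ÷ 12 ≈ 1359.583.
Standard quotas: Coastal 3.9166, Lowland 4.2873, West 3.7960.
Lower quotas: Coastal 3, Lowland 4, West 3 (sum 10, leaving 2 seats).
Remainders in descending order: Coastal 0.9166, West 0.7960, Lowland 0.2873.
Largest remainders: Coastal, West receive the extra seats.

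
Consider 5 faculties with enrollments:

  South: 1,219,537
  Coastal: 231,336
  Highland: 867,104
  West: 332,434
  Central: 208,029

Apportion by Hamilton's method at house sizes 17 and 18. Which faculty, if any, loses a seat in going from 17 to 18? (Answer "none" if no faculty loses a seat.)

At 17 seats: South 7, Coastal 2, Highland 5, West 2, Central 1.
At 18 seats: South 8, Coastal 1, Highland 6, West 2, Central 1.
Coastal drops from 2 to 1.

Coastal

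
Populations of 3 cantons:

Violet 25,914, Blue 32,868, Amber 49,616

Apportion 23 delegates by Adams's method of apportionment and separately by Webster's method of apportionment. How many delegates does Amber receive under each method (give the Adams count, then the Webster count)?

10 and 11

Adams: Violet 6, Blue 7, Amber 10.
Webster: Violet 5, Blue 7, Amber 11.
Amber gets 10 under Adams and 11 under Webster.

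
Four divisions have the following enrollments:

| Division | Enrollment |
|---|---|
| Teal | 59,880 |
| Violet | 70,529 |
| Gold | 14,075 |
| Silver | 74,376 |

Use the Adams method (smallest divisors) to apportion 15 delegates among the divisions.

Teal 4, Violet 5, Gold 1, Silver 5

Standard divisor 218860/15 ≈ 14590.667; standard quotas: Teal 4.104, Violet 4.834, Gold 0.965, Silver 5.098.
Rounding up gives 5, 5, 1, 6 = 17 seats, so the divisor must be adjusted.
With modified divisor 16300: modified quotas Teal 3.674, Violet 4.327, Gold 0.863, Silver 4.563.
Rounding up: Teal 4, Violet 5, Gold 1, Silver 5 (total 15).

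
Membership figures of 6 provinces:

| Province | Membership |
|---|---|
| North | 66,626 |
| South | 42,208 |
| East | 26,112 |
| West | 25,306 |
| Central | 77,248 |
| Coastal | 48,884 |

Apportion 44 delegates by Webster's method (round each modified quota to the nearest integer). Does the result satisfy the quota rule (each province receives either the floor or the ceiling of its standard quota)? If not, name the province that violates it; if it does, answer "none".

Standard quotas: North 10.236, South 6.485, East 4.012, West 3.888, Central 11.868, Coastal 7.511.
Webster allocation: North 10, South 6, East 4, West 4, Central 12, Coastal 8.
Every allocation lies between the lower and upper quota.

none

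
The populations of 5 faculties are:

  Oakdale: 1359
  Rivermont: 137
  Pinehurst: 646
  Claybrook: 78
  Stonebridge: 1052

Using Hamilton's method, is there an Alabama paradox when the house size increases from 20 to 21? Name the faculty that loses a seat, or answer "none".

Claybrook

At 20 seats: Oakdale 8, Rivermont 1, Pinehurst 4, Claybrook 1, Stonebridge 6.
At 21 seats: Oakdale 9, Rivermont 1, Pinehurst 4, Claybrook 0, Stonebridge 7.
Claybrook drops from 1 to 0.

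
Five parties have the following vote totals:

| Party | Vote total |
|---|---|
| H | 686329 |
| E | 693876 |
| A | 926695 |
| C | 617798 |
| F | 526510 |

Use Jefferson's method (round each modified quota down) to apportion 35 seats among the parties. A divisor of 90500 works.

H 7, E 7, A 10, C 6, F 5

With modified divisor 90500: modified quotas H 7.584, E 7.667, A 10.240, C 6.826, F 5.818.
Rounding down: H 7, E 7, A 10, C 6, F 5 (total 35).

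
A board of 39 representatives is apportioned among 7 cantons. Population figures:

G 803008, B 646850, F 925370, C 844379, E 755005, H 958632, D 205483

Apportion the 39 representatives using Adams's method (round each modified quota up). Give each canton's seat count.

G 6; B 5; F 7; C 6; E 6; H 7; D 2

Standard divisor 5138727/39 ≈ 131762.231; standard quotas: G 6.094, B 4.909, F 7.023, C 6.408, E 5.730, H 7.275, D 1.559.
Rounding up gives 7, 5, 8, 7, 6, 8, 2 = 43 seats, so the divisor must be adjusted.
With modified divisor 145900: modified quotas G 5.504, B 4.434, F 6.342, C 5.787, E 5.175, H 6.570, D 1.408.
Rounding up: G 6, B 5, F 7, C 6, E 6, H 7, D 2 (total 39).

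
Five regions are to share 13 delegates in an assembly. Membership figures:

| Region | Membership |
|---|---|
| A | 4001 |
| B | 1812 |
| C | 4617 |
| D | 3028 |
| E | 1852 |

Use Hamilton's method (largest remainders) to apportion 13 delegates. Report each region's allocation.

The standard divisor is 15310/13 ≈ 1177.692.
Standard quotas: A 3.397, B 1.539, C 3.920, D 2.571, E 1.573.
Lower quotas: A 3, B 1, C 3, D 2, E 1 (sum 10, leaving 3 seats).
Remainders in descending order: C 0.920, E 0.573, D 0.571, B 0.539, A 0.397.
Largest remainders: C, E, D receive the extra seats.

A 3, B 1, C 4, D 3, E 2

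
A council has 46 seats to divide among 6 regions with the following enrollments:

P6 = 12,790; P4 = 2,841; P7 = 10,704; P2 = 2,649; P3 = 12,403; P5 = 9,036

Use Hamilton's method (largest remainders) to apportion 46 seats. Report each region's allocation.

Standard divisor: 50423 ÷ 46 ≈ 1096.152.
Standard quotas: P6 11.6681, P4 2.5918, P7 9.7651, P2 2.4166, P3 11.3150, P5 8.2434.
Lower quotas: P6 11, P4 2, P7 9, P2 2, P3 11, P5 8 (sum 43, leaving 3 seats).
Remainders in descending order: P7 0.7651, P6 0.6681, P4 0.5918, P2 0.4166, P3 0.3150, P5 0.2434.
The surplus seats go to P7, P6, P4.

P6: 12, P4: 3, P7: 10, P2: 2, P3: 11, P5: 8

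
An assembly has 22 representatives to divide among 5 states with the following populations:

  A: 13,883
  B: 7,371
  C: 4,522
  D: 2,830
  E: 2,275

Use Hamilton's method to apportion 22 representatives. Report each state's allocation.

The standard divisor is 30881/22 ≈ 1403.682.
Standard quotas: A 9.8904, B 5.2512, C 3.2215, D 2.0161, E 1.6207.
Lower quotas: A 9, B 5, C 3, D 2, E 1 (sum 20, leaving 2 seats).
Remainders in descending order: A 0.8904, E 0.6207, B 0.2512, C 0.2215, D 0.0161.
The surplus seats go to A, E.

A: 10; B: 5; C: 3; D: 2; E: 2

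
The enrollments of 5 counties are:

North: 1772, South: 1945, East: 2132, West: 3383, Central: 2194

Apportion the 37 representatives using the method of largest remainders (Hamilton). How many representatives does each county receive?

The standard divisor is 11426/37 ≈ 308.811.
Standard quotas: North 5.738, South 6.298, East 6.904, West 10.955, Central 7.105.
Lower quotas: North 5, South 6, East 6, West 10, Central 7 (sum 34, leaving 3 seats).
Remainders in descending order: West 0.955, East 0.904, North 0.738, South 0.298, Central 0.105.
The surplus seats go to West, East, North.

North: 6, South: 6, East: 7, West: 11, Central: 7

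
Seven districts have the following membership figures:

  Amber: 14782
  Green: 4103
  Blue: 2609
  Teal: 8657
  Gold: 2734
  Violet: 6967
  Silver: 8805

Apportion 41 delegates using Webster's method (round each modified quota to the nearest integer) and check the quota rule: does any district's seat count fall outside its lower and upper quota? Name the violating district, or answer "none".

Standard quotas: Amber 12.456, Green 3.457, Blue 2.198, Teal 7.295, Gold 2.304, Violet 5.871, Silver 7.419.
Webster allocation: Amber 13, Green 3, Blue 2, Teal 7, Gold 2, Violet 6, Silver 8.
Every allocation lies between the lower and upper quota.

none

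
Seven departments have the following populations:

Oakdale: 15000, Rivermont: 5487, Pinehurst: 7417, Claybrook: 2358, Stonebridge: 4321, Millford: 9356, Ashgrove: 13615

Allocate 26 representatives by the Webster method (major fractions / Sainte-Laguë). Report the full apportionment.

Oakdale 7, Rivermont 3, Pinehurst 3, Claybrook 1, Stonebridge 2, Millford 4, Ashgrove 6

Standard divisor 57554/26 ≈ 2213.615; standard quotas: Oakdale 6.776, Rivermont 2.479, Pinehurst 3.351, Claybrook 1.065, Stonebridge 1.952, Millford 4.227, Ashgrove 6.151.
Rounding to the nearest integer gives 7, 2, 3, 1, 2, 4, 6 = 25 seats, so the divisor must be adjusted.
With modified divisor 2160: modified quotas Oakdale 6.944, Rivermont 2.540, Pinehurst 3.434, Claybrook 1.092, Stonebridge 2.000, Millford 4.331, Ashgrove 6.303.
Rounding to the nearest integer: Oakdale 7, Rivermont 3, Pinehurst 3, Claybrook 1, Stonebridge 2, Millford 4, Ashgrove 6 (total 26).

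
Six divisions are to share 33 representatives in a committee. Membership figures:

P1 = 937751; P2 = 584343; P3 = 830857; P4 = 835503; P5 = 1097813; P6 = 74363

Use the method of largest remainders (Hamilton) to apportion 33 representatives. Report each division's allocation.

P1=7, P2=5, P3=6, P4=6, P5=8, P6=1

Standard divisor: 4360630 ÷ 33 ≈ 132140.303.
Standard quotas: P1 7.0966, P2 4.4221, P3 6.2877, P4 6.3228, P5 8.3079, P6 0.5628.
Lower quotas: P1 7, P2 4, P3 6, P4 6, P5 8, P6 0 (sum 31, leaving 2 seats).
Remainders in descending order: P6 0.5628, P2 0.4221, P4 0.3228, P5 0.3079, P3 0.2877, P1 0.0966.
Largest remainders: P6, P2 receive the extra seats.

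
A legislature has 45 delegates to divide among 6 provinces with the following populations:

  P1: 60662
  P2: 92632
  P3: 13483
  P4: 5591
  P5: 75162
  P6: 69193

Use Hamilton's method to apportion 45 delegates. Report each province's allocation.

Standard divisor: 316723 ÷ 45 ≈ 7038.289.
Standard quotas: P1 8.6189, P2 13.1612, P3 1.9157, P4 0.7944, P5 10.6790, P6 9.8309.
Lower quotas: P1 8, P2 13, P3 1, P4 0, P5 10, P6 9 (sum 41, leaving 4 seats).
Remainders in descending order: P3 0.9157, P6 0.8309, P4 0.7944, P5 0.6790, P1 0.6189, P2 0.1612.
The surplus seats go to P3, P6, P4, P5.

P1 8, P2 13, P3 2, P4 1, P5 11, P6 10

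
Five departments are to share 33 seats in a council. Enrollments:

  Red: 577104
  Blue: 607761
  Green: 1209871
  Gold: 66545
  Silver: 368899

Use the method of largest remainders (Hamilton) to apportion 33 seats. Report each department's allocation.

Standard divisor: 2830180 ÷ 33 ≈ 85763.03.
Standard quotas: Red 6.7291, Blue 7.0865, Green 14.1071, Gold 0.7759, Silver 4.3014.
Lower quotas: Red 6, Blue 7, Green 14, Gold 0, Silver 4 (sum 31, leaving 2 seats).
Remainders in descending order: Gold 0.7759, Red 0.7291, Silver 0.3014, Green 0.1071, Blue 0.0865.
Largest remainders: Gold, Red receive the extra seats.

Red: 7; Blue: 7; Green: 14; Gold: 1; Silver: 4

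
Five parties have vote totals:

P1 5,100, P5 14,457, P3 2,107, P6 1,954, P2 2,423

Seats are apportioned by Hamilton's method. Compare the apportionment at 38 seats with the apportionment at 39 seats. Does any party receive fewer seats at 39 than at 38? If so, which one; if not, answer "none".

At 38 seats: P1 7, P5 21, P3 3, P6 3, P2 4.
At 39 seats: P1 8, P5 22, P3 3, P6 3, P2 3.
P2 drops from 4 to 3.

P2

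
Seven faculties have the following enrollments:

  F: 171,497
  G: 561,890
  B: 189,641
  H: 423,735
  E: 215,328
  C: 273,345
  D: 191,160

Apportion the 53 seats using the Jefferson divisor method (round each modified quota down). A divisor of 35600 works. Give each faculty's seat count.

F 4, G 15, B 5, H 11, E 6, C 7, D 5

With modified divisor 35600: modified quotas F 4.817, G 15.783, B 5.327, H 11.903, E 6.049, C 7.678, D 5.370.
Rounding down: F 4, G 15, B 5, H 11, E 6, C 7, D 5 (total 53).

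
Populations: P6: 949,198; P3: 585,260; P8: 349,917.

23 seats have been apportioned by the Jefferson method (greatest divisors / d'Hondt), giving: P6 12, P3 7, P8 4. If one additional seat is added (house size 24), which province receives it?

P3

Priority for the next seat is population ÷ (current seats + 1).
Priorities: P6 73015.231, P3 73157.500, P8 69983.400.
Highest priority: P3.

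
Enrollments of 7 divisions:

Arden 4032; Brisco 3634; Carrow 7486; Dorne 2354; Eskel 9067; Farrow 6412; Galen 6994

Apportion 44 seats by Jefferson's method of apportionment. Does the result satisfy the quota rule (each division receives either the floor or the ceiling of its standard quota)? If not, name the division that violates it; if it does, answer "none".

none

Standard quotas: Arden 4.438, Brisco 3.999, Carrow 8.239, Dorne 2.591, Eskel 9.979, Farrow 7.057, Galen 7.697.
Jefferson allocation: Arden 4, Brisco 4, Carrow 9, Dorne 2, Eskel 10, Farrow 7, Galen 8.
Every allocation lies between the lower and upper quota.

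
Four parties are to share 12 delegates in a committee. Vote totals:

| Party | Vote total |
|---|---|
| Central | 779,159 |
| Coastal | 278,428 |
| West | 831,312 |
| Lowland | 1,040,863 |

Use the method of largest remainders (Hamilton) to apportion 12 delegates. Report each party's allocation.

The standard divisor is 2929762/12 ≈ 244146.833.
Standard quotas: Central 3.1914, Coastal 1.1404, West 3.4050, Lowland 4.2633.
Lower quotas: Central 3, Coastal 1, West 3, Lowland 4 (sum 11, leaving 1 seat).
Remainders in descending order: West 0.4050, Lowland 0.2633, Central 0.1914, Coastal 0.1404.
Largest remainder: West receives the extra seat.

Central: 3, Coastal: 1, West: 4, Lowland: 4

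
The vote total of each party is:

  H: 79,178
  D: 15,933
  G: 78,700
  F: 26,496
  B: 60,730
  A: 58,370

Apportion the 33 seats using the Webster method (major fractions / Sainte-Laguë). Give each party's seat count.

H=8, D=2, G=8, F=3, B=6, A=6

Standard divisor 319407/33 ≈ 9679; standard quotas: H 8.180, D 1.646, G 8.131, F 2.737, B 6.274, A 6.031.
Rounding to the nearest integer gives H 8, D 2, G 8, F 3, B 6, A 6 — total 33, matching the house size, so no adjustment is needed.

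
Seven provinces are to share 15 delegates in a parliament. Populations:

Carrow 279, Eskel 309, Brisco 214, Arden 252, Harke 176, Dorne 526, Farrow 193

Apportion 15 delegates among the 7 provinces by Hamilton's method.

The standard divisor is 1949/15 ≈ 129.933.
Standard quotas: Carrow 2.147, Eskel 2.378, Brisco 1.647, Arden 1.939, Harke 1.355, Dorne 4.048, Farrow 1.485.
Lower quotas: Carrow 2, Eskel 2, Brisco 1, Arden 1, Harke 1, Dorne 4, Farrow 1 (sum 12, leaving 3 seats).
Remainders in descending order: Arden 0.939, Brisco 0.647, Farrow 0.485, Eskel 0.378, Harke 0.355, Carrow 0.147, Dorne 0.048.
The surplus seats go to Arden, Brisco, Farrow.

Carrow: 2; Eskel: 2; Brisco: 2; Arden: 2; Harke: 1; Dorne: 4; Farrow: 2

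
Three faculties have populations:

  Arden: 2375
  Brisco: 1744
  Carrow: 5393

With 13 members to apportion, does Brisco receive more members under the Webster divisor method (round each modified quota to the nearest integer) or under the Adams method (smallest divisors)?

Webster: Arden 3, Brisco 2, Carrow 8.
Adams: Arden 3, Brisco 3, Carrow 7.
Brisco gets 2 under Webster and 3 under Adams.

Adams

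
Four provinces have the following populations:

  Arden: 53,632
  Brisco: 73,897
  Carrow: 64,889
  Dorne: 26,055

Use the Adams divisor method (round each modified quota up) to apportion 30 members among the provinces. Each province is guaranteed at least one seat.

Arden: 7, Brisco: 10, Carrow: 9, Dorne: 4

Standard divisor 218473/30 ≈ 7282.433; standard quotas: Arden 7.365, Brisco 10.147, Carrow 8.910, Dorne 3.578.
Rounding up gives 8, 11, 9, 4 = 32 seats, so the divisor must be adjusted.
With modified divisor 7900: modified quotas Arden 6.789, Brisco 9.354, Carrow 8.214, Dorne 3.298.
Rounding up: Arden 7, Brisco 10, Carrow 9, Dorne 4 (total 30).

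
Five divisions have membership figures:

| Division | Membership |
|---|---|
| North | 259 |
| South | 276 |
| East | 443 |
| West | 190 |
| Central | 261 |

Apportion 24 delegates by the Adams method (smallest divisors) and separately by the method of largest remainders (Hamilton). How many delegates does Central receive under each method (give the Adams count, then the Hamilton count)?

Adams: North 4, South 5, East 7, West 3, Central 5.
Hamilton: North 4, South 5, East 8, West 3, Central 4.
Central gets 5 under Adams and 4 under Hamilton.

5 and 4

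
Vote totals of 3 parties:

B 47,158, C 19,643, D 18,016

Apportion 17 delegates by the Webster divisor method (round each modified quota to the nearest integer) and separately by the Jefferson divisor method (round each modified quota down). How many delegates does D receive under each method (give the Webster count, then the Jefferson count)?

4 and 3

Webster: B 9, C 4, D 4.
Jefferson: B 10, C 4, D 3.
D gets 4 under Webster and 3 under Jefferson.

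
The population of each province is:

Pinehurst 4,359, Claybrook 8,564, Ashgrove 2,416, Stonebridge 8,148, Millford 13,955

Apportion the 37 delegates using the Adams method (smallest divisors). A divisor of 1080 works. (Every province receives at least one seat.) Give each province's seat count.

With modified divisor 1080: modified quotas Pinehurst 4.036, Claybrook 7.930, Ashgrove 2.237, Stonebridge 7.544, Millford 12.921.
Rounding up: Pinehurst 5, Claybrook 8, Ashgrove 3, Stonebridge 8, Millford 13 (total 37).

Pinehurst 5; Claybrook 8; Ashgrove 3; Stonebridge 8; Millford 13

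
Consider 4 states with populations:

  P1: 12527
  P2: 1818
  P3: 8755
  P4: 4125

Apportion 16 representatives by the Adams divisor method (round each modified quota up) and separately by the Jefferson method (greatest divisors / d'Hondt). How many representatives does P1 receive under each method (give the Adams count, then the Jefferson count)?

7 and 8

Adams: P1 7, P2 1, P3 5, P4 3.
Jefferson: P1 8, P2 1, P3 5, P4 2.
P1 gets 7 under Adams and 8 under Jefferson.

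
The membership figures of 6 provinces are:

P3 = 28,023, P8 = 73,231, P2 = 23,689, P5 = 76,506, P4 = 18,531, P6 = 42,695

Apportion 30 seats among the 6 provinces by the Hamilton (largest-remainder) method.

The standard divisor is 262675/30 ≈ 8755.833.
Standard quotas: P3 3.2005, P8 8.3637, P2 2.7055, P5 8.7377, P4 2.1164, P6 4.8762.
Lower quotas: P3 3, P8 8, P2 2, P5 8, P4 2, P6 4 (sum 27, leaving 3 seats).
Remainders in descending order: P6 0.8762, P5 0.7377, P2 0.7055, P8 0.3637, P3 0.2005, P4 0.1164.
Largest remainders: P6, P5, P2 receive the extra seats.

P3: 3, P8: 8, P2: 3, P5: 9, P4: 2, P6: 5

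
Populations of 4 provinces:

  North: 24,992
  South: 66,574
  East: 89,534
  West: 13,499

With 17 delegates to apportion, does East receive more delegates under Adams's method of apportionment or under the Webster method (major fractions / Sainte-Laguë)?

Webster

Adams: North 2, South 6, East 7, West 2.
Webster: North 2, South 6, East 8, West 1.
East gets 7 under Adams and 8 under Webster.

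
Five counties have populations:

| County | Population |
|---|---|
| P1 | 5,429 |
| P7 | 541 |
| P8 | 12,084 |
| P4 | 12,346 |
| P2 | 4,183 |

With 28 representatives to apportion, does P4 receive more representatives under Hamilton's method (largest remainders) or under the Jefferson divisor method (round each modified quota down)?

Jefferson

Hamilton: P1 4, P7 1, P8 10, P4 10, P2 3.
Jefferson: P1 4, P7 0, P8 10, P4 11, P2 3.
P4 gets 10 under Hamilton and 11 under Jefferson.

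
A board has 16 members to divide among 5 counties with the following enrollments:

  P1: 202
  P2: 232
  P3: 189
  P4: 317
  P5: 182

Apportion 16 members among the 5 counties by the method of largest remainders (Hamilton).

The standard divisor is 1122/16 ≈ 70.125.
Standard quotas: P1 2.881, P2 3.308, P3 2.695, P4 4.520, P5 2.595.
Lower quotas: P1 2, P2 3, P3 2, P4 4, P5 2 (sum 13, leaving 3 seats).
Remainders in descending order: P1 0.881, P3 0.695, P5 0.595, P4 0.520, P2 0.308.
The surplus seats go to P1, P3, P5.

P1 3; P2 3; P3 3; P4 4; P5 3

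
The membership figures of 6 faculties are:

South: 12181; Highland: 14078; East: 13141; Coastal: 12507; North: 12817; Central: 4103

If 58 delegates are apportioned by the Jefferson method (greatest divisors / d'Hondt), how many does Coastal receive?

11

Standard divisor 68827/58 ≈ 1186.672; standard quotas: South 10.265, Highland 11.863, East 11.074, Coastal 10.540, North 10.801, Central 3.458.
Rounding down gives 10, 11, 11, 10, 10, 3 = 55 seats, so the divisor must be adjusted.
With modified divisor 1120: modified quotas South 10.876, Highland 12.570, East 11.733, Coastal 11.167, North 11.444, Central 3.663.
Rounding down: South 10, Highland 12, East 11, Coastal 11, North 11, Central 3 (total 58).
Coastal receives 11.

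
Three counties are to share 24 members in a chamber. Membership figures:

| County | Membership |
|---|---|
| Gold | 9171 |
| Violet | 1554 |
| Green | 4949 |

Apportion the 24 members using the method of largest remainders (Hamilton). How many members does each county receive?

Gold=14; Violet=2; Green=8

Total 15674; standard divisor 15674/24 ≈ 653.083.
Standard quotas: Gold 14.0426, Violet 2.3795, Green 7.5779.
Lower quotas: Gold 14, Violet 2, Green 7 (sum 23, leaving 1 seat).
Remainders in descending order: Green 0.5779, Violet 0.3795, Gold 0.0426.
Largest remainder: Green receives the extra seat.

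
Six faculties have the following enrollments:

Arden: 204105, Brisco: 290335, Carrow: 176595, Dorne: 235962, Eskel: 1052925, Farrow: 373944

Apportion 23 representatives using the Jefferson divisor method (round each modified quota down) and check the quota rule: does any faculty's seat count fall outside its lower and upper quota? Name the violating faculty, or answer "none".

Standard quotas: Arden 2.011, Brisco 2.861, Carrow 1.740, Dorne 2.325, Eskel 10.376, Farrow 3.685.
Jefferson allocation: Arden 2, Brisco 3, Carrow 1, Dorne 2, Eskel 11, Farrow 4.
Every allocation lies between the lower and upper quota.

none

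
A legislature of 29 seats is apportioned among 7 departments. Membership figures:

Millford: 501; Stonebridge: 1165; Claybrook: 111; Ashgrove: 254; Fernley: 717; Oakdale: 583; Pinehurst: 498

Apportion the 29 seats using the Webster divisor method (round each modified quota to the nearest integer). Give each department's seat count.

Standard divisor 3829/29 ≈ 132.034; standard quotas: Millford 3.794, Stonebridge 8.823, Claybrook 0.841, Ashgrove 1.924, Fernley 5.430, Oakdale 4.416, Pinehurst 3.772.
Rounding to the nearest integer gives Millford 4, Stonebridge 9, Claybrook 1, Ashgrove 2, Fernley 5, Oakdale 4, Pinehurst 4 — total 29, matching the house size, so no adjustment is needed.

Millford 4, Stonebridge 9, Claybrook 1, Ashgrove 2, Fernley 5, Oakdale 4, Pinehurst 4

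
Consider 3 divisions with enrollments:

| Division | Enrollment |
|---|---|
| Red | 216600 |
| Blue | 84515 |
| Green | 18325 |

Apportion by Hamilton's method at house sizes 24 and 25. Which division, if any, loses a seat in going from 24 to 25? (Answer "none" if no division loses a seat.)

At 24 seats: Red 16, Blue 6, Green 2.
At 25 seats: Red 17, Blue 7, Green 1.
Green drops from 2 to 1.

Green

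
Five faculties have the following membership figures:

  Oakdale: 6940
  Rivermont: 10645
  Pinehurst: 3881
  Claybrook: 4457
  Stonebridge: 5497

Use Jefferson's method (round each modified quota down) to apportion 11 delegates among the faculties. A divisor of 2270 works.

Oakdale=3; Rivermont=4; Pinehurst=1; Claybrook=1; Stonebridge=2

With modified divisor 2270: modified quotas Oakdale 3.057, Rivermont 4.689, Pinehurst 1.710, Claybrook 1.963, Stonebridge 2.422.
Rounding down: Oakdale 3, Rivermont 4, Pinehurst 1, Claybrook 1, Stonebridge 2 (total 11).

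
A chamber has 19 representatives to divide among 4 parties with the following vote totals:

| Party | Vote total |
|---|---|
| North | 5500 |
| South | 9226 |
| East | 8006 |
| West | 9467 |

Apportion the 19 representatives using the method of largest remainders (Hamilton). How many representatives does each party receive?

Standard divisor: 32199 ÷ 19 ≈ 1694.684.
Standard quotas: North 3.2454, South 5.4441, East 4.7242, West 5.5863.
Lower quotas: North 3, South 5, East 4, West 5 (sum 17, leaving 2 seats).
Remainders in descending order: East 0.7242, West 0.5863, South 0.4441, North 0.2454.
Largest remainders: East, West receive the extra seats.

North: 3, South: 5, East: 5, West: 6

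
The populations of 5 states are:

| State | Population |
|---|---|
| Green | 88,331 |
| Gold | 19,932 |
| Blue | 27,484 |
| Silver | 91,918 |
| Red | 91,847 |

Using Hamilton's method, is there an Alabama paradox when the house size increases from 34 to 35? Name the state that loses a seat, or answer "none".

none

At 34 seats: Green 9, Gold 2, Blue 3, Silver 10, Red 10.
At 35 seats: Green 10, Gold 2, Blue 3, Silver 10, Red 10.
No state's allocation decreased.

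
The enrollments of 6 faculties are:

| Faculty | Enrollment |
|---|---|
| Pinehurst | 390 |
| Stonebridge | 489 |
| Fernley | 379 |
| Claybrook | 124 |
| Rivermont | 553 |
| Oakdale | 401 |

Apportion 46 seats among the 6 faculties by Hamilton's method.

Total 2336; standard divisor 2336/46 ≈ 50.783.
Standard quotas: Pinehurst 7.680, Stonebridge 9.629, Fernley 7.463, Claybrook 2.442, Rivermont 10.890, Oakdale 7.896.
Lower quotas: Pinehurst 7, Stonebridge 9, Fernley 7, Claybrook 2, Rivermont 10, Oakdale 7 (sum 42, leaving 4 seats).
Remainders in descending order: Oakdale 0.896, Rivermont 0.890, Pinehurst 0.680, Stonebridge 0.629, Fernley 0.463, Claybrook 0.442.
Largest remainders: Oakdale, Rivermont, Pinehurst, Stonebridge receive the extra seats.

Pinehurst 8, Stonebridge 10, Fernley 7, Claybrook 2, Rivermont 11, Oakdale 8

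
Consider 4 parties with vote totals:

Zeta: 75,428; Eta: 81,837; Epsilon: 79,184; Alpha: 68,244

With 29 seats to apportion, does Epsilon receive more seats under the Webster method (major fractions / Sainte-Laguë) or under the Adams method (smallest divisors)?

Webster: Zeta 7, Eta 8, Epsilon 8, Alpha 6.
Adams: Zeta 7, Eta 8, Epsilon 7, Alpha 7.
Epsilon gets 8 under Webster and 7 under Adams.

Webster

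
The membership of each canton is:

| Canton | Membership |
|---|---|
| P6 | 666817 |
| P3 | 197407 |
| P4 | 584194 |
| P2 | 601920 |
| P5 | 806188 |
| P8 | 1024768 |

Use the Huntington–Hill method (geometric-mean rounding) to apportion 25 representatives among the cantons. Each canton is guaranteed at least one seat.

With divisor 153615: modified quotas P6 4.341, P3 1.285, P4 3.803, P2 3.918, P5 5.248, P8 6.671.
Geometric-mean thresholds: P6 √(4·5)=4.472, P3 √(1·2)=1.414, P4 √(3·4)=3.464, P2 √(3·4)=3.464, P5 √(5·6)=5.477, P8 √(6·7)=6.481.
Each quota rounded against its threshold gives P6 4, P3 1, P4 4, P2 4, P5 5, P8 7 (total 25).

P6 4; P3 1; P4 4; P2 4; P5 5; P8 7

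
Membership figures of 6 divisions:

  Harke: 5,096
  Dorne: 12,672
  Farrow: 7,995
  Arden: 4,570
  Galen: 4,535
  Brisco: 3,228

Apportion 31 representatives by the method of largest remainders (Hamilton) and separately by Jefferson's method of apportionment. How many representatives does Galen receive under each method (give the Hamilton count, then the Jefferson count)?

4 and 3

Hamilton: Harke 4, Dorne 10, Farrow 6, Arden 4, Galen 4, Brisco 3.
Jefferson: Harke 4, Dorne 11, Farrow 7, Arden 4, Galen 3, Brisco 2.
Galen gets 4 under Hamilton and 3 under Jefferson.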